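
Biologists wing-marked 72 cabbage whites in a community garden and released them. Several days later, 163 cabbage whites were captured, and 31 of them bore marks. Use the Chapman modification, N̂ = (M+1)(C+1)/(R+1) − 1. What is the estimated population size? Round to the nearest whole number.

N ≈ 373

N̂ = (72+1)(163+1)/(31+1) − 1 = 73·164/32 − 1
= 11972/32 − 1 ≈ 374.1 − 1 ≈ 373.1 → 373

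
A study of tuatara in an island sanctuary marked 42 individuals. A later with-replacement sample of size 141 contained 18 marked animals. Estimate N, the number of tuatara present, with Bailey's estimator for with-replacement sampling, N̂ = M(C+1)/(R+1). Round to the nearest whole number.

N ≈ 314

N̂ = 42·(141+1)/(18+1) = 42·142/19 = 5964/19 ≈ 313.9 → 314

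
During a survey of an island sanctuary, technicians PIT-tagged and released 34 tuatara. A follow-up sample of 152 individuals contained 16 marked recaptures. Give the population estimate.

N = 323

Lincoln-Petersen assumes M/N = R/C, so N = M·C / R.
N = (34 × 152) / 16 = 5168 / 16 = 323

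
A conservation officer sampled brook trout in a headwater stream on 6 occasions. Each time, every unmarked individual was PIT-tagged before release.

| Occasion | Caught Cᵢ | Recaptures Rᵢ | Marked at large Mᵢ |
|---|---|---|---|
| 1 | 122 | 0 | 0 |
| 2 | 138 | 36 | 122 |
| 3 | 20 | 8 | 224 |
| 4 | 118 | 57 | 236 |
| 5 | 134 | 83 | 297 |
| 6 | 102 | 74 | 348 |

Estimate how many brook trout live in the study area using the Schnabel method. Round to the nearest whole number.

N ≈ 482

Σ MᵢCᵢ = 0·122 + 122·138 + 224·20 + 236·118 + 297·134 + 348·102 = 0 + 16836 + 4480 + 27848 + 39798 + 35496 = 124458
Σ Rᵢ = 0 + 36 + 8 + 57 + 83 + 74 = 258
N̂ = 124458 / 258 ≈ 482.4 → 482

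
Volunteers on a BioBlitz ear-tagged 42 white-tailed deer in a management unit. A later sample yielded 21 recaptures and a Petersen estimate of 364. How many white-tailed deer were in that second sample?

From N = M·C/R: C = N·R / M = 364·21 / 42 = 7644 / 42 = 182.

C = 182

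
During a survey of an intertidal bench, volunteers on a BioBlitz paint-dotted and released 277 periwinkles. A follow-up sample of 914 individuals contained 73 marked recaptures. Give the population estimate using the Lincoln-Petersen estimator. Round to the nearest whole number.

N ≈ 3468

N = (277 × 914) / 73 = 253178 / 73 ≈ 3468.2 → 3468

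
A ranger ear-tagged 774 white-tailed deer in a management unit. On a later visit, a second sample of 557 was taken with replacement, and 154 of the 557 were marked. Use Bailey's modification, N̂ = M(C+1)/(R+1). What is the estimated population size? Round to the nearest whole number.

N ≈ 2786

N̂ = 774·(557+1)/(154+1) = 774·558/155 = 431892/155 ≈ 2786.4 → 2786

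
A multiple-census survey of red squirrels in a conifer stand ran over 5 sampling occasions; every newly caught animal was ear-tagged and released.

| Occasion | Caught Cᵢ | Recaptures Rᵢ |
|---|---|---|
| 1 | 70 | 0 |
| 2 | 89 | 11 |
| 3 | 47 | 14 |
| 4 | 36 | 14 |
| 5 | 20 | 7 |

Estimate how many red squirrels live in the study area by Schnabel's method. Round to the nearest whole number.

N ≈ 517

Marked at large before each occasion: Mᵢ = Σⱼ<ᵢ (Cⱼ − Rⱼ) → M1=0, M2=70, M3=148, M4=181, M5=203
Σ MᵢCᵢ = 0·70 + 70·89 + 148·47 + 181·36 + 203·20 = 0 + 6230 + 6956 + 6516 + 4060 = 23762
Σ Rᵢ = 0 + 11 + 14 + 14 + 7 = 46
N̂ = 23762 / 46 ≈ 516.6 → 517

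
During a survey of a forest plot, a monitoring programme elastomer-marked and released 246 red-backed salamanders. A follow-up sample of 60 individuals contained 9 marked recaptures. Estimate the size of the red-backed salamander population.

The marked fraction in the recapture sample should equal the marked fraction in the population: 9/60 = 246/N.
N = (246 × 60) / 9 = 14760 / 9 = 1640

N = 1640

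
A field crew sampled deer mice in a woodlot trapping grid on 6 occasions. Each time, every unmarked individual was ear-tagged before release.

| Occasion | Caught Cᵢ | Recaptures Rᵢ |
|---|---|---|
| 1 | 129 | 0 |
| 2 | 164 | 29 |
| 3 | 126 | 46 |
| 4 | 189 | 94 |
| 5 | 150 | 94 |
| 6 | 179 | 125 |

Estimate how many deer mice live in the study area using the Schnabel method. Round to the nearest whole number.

N ≈ 706

Marked at large before each occasion: Mᵢ = Σⱼ<ᵢ (Cⱼ − Rⱼ) → M1=0, M2=129, M3=264, M4=344, M5=439, M6=495
Σ MᵢCᵢ = 0·129 + 129·164 + 264·126 + 344·189 + 439·150 + 495·179 = 0 + 21156 + 33264 + 65016 + 65850 + 88605 = 273891
Σ Rᵢ = 0 + 29 + 46 + 94 + 94 + 125 = 388
N̂ = 273891 / 388 ≈ 705.9 → 706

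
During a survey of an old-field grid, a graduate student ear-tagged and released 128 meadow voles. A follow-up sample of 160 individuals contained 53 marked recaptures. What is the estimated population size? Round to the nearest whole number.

N ≈ 386

N = (128 × 160) / 53 = 20480 / 53 ≈ 386.4 → 386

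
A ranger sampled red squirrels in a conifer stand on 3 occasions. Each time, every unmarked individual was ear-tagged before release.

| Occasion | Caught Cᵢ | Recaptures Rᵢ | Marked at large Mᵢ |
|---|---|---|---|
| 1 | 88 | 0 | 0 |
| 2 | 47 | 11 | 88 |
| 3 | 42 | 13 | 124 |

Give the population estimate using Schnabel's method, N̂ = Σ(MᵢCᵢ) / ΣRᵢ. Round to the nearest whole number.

N ≈ 389

Σ MᵢCᵢ = 0·88 + 88·47 + 124·42 = 0 + 4136 + 5208 = 9344
Σ Rᵢ = 0 + 11 + 13 = 24
N̂ = 9344 / 24 ≈ 389.3 → 389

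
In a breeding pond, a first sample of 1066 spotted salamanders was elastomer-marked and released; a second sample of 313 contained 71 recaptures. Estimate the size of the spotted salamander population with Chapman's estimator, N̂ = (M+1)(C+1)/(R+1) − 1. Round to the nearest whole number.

N ≈ 4652

N̂ = (1066+1)(313+1)/(71+1) − 1 = 1067·314/72 − 1
= 335038/72 − 1 ≈ 4653.3 − 1 ≈ 4652.3 → 4652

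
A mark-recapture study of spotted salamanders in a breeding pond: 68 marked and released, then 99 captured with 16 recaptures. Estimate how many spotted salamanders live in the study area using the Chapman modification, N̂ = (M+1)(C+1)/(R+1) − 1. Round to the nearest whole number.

N̂ = (68+1)(99+1)/(16+1) − 1 = 69·100/17 − 1
= 6900/17 − 1 ≈ 405.9 − 1 ≈ 404.9 → 405

N ≈ 405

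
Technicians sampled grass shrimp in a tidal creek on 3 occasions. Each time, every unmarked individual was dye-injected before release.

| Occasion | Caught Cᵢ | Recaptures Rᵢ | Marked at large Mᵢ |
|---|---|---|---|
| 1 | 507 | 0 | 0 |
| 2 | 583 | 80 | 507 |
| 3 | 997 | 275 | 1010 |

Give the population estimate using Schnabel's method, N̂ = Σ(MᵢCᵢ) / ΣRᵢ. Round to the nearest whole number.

Σ MᵢCᵢ = 0·507 + 507·583 + 1010·997 = 0 + 295581 + 1006970 = 1302551
Σ Rᵢ = 0 + 80 + 275 = 355
N̂ = 1302551 / 355 ≈ 3669.2 → 3669

N ≈ 3669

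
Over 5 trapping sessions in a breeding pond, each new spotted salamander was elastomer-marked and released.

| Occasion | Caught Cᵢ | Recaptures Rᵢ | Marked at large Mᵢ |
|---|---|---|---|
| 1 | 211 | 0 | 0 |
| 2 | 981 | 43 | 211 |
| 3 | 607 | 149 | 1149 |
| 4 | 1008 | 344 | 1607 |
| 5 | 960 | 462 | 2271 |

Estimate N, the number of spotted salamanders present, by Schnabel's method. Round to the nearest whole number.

N ≈ 4714

Σ MᵢCᵢ = 0·211 + 211·981 + 1149·607 + 1607·1008 + 2271·960 = 0 + 206991 + 697443 + 1619856 + 2180160 = 4704450
Σ Rᵢ = 0 + 43 + 149 + 344 + 462 = 998
N̂ = 4704450 / 998 ≈ 4713.9 → 4714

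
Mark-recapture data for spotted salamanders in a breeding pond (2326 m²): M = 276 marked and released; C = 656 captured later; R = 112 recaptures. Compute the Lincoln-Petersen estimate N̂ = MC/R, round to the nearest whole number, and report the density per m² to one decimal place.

density ≈ 0.7 spotted salamanders per m²

N̂ = 276·656/112 = 181056/112 ≈ 1616.6 → 1617
Density = N̂ / area = 1617 / 2326 ≈ 0.70 → 0.7 per m²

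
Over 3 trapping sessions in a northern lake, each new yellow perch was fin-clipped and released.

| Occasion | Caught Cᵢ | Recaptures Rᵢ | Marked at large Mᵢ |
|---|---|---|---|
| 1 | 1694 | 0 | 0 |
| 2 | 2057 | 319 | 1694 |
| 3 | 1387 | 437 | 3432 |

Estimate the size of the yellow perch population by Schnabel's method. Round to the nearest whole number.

Σ MᵢCᵢ = 0·1694 + 1694·2057 + 3432·1387 = 0 + 3484558 + 4760184 = 8244742
Σ Rᵢ = 0 + 319 + 437 = 756
N̂ = 8244742 / 756 ≈ 10905.7 → 10906

N ≈ 10,906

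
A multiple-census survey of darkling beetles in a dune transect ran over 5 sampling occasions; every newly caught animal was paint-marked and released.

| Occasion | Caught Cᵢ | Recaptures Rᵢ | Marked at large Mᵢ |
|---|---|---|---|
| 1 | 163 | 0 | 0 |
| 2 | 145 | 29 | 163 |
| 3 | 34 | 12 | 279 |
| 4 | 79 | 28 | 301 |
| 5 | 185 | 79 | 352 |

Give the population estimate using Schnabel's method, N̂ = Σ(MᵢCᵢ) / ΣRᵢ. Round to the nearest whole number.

N ≈ 824

Σ MᵢCᵢ = 0·163 + 163·145 + 279·34 + 301·79 + 352·185 = 0 + 23635 + 9486 + 23779 + 65120 = 122020
Σ Rᵢ = 0 + 29 + 12 + 28 + 79 = 148
N̂ = 122020 / 148 ≈ 824.46 → 824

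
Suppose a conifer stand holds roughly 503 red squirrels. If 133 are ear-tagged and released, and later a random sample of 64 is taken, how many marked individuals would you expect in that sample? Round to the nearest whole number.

expected recaptures ≈ 17

Expected recaptures E[R] = M·C / N.
E[R] = 133 × 64 / 503 = 8512 / 503 ≈ 16.9 → 17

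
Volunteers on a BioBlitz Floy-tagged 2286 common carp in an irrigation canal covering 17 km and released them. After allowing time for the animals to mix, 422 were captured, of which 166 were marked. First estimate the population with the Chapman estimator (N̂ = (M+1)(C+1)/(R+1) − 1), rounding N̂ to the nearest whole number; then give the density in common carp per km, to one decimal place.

density ≈ 340.7 common carp per km

N̂ = 2287·423/167 − 1 = 967401/167 − 1 ≈ 5791.8 → 5792
Density = N̂ / area = 5792 / 17 ≈ 340.71 → 340.7 per km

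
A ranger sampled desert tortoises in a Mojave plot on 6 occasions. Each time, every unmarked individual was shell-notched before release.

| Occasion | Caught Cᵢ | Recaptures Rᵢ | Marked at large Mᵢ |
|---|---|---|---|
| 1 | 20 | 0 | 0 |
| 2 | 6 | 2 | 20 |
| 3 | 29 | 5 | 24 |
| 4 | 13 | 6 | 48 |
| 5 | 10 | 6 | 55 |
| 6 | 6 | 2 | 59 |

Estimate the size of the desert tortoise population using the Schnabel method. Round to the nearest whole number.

N ≈ 112

Σ MᵢCᵢ = 0·20 + 20·6 + 24·29 + 48·13 + 55·10 + 59·6 = 0 + 120 + 696 + 624 + 550 + 354 = 2344
Σ Rᵢ = 0 + 2 + 5 + 6 + 6 + 2 = 21
N̂ = 2344 / 21 ≈ 111.6 → 112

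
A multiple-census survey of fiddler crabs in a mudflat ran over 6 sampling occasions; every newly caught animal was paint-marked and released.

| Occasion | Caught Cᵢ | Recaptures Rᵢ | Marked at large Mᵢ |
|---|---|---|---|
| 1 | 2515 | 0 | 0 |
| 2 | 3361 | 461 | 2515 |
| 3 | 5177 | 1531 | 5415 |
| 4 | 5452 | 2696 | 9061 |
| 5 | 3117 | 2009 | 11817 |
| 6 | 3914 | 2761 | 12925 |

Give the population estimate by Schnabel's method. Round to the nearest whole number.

N ≈ 18,324

Σ MᵢCᵢ = 0·2515 + 2515·3361 + 5415·5177 + 9061·5452 + 11817·3117 + 12925·3914 = 0 + 8452915 + 28033455 + 49400572 + 36833589 + 50588450 = 173308981
Σ Rᵢ = 0 + 461 + 1531 + 2696 + 2009 + 2761 = 9458
N̂ = 173308981 / 9458 ≈ 18324.1 → 18324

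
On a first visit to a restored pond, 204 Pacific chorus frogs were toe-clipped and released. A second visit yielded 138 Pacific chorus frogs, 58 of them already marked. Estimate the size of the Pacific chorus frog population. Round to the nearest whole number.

N ≈ 485

The marked fraction in the recapture sample should equal the marked fraction in the population: 58/138 = 204/N.
N = (204 × 138) / 58 = 28152 / 58 ≈ 485.4 → 485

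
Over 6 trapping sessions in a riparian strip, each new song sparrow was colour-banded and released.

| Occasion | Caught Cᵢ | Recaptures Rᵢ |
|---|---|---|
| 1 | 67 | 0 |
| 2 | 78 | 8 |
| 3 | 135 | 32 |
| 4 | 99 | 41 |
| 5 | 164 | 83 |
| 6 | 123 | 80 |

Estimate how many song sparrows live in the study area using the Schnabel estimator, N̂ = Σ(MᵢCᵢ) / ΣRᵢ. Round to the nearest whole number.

N ≈ 586

Marked at large before each occasion: Mᵢ = Σⱼ<ᵢ (Cⱼ − Rⱼ) → M1=0, M2=67, M3=137, M4=240, M5=298, M6=379
Σ MᵢCᵢ = 0·67 + 67·78 + 137·135 + 240·99 + 298·164 + 379·123 = 0 + 5226 + 18495 + 23760 + 48872 + 46617 = 142970
Σ Rᵢ = 0 + 8 + 32 + 41 + 83 + 80 = 244
N̂ = 142970 / 244 ≈ 585.9 → 586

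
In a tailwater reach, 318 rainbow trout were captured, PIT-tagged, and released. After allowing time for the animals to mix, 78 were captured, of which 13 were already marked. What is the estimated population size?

N = 1908

The marked fraction in the recapture sample should equal the marked fraction in the population: 13/78 = 318/N.
N = (318 × 78) / 13 = 24804 / 13 = 1908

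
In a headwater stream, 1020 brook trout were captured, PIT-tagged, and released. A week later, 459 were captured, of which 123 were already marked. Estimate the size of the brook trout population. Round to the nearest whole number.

N ≈ 3806

The marked fraction in the recapture sample should equal the marked fraction in the population: 123/459 = 1020/N.
N = (1020 × 459) / 123 = 468180 / 123 ≈ 3806.3 → 3806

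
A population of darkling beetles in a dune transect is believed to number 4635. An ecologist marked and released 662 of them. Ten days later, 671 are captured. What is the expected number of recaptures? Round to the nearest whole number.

Expected recaptures E[R] = M·C / N.
E[R] = 662 × 671 / 4635 = 444202 / 4635 ≈ 95.8 → 96

expected recaptures ≈ 96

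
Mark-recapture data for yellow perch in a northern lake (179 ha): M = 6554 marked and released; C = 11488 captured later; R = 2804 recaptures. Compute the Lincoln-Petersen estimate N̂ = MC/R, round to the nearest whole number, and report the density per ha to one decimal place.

density ≈ 150.0 yellow perch per ha

N̂ = 6554·11488/2804 = 75292352/2804 ≈ 26851.8 → 26852
Density = N̂ / area = 26852 / 179 ≈ 150.01 → 150.0 per ha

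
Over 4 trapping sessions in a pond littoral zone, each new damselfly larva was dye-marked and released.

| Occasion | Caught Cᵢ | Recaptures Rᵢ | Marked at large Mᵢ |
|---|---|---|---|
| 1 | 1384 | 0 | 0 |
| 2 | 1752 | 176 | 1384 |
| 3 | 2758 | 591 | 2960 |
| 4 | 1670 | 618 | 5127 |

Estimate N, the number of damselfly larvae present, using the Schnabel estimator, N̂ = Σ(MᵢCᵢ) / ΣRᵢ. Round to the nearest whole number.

Σ MᵢCᵢ = 0·1384 + 1384·1752 + 2960·2758 + 5127·1670 = 0 + 2424768 + 8163680 + 8562090 = 19150538
Σ Rᵢ = 0 + 176 + 591 + 618 = 1385
N̂ = 19150538 / 1385 ≈ 13827.1 → 13827

N ≈ 13,827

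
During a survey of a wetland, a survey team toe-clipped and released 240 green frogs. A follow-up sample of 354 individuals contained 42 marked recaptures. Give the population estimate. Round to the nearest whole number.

N ≈ 2023

Lincoln-Petersen assumes M/N = R/C, so N = M·C / R.
N = (240 × 354) / 42 = 84960 / 42 ≈ 2022.9 → 2023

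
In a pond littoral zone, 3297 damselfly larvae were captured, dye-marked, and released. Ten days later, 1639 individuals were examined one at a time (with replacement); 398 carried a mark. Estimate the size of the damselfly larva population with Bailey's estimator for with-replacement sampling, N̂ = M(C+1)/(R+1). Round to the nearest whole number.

N ≈ 13,552

N̂ = 3297·(1639+1)/(398+1) = 3297·1640/399 = 5407080/399 ≈ 13551.6 → 13552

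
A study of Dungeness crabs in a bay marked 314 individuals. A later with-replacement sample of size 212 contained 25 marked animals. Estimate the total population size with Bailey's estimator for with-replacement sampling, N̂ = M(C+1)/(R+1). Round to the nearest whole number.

N ≈ 2572

N̂ = 314·(212+1)/(25+1) = 314·213/26 = 66882/26 ≈ 2572.4 → 2572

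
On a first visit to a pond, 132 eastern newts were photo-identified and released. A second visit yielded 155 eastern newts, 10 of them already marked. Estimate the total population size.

N = (132 × 155) / 10 = 20460 / 10 = 2046

N = 2046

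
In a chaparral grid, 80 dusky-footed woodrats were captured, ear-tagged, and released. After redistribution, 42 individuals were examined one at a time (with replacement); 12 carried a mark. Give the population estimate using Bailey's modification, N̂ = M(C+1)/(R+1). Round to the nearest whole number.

N̂ = 80·(42+1)/(12+1) = 80·43/13 = 3440/13 ≈ 264.6 → 265

N ≈ 265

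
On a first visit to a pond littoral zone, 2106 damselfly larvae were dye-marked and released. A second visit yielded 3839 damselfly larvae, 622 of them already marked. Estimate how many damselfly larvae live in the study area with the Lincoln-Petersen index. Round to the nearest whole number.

N = (2106 × 3839) / 622 = 8084934 / 622 ≈ 12998.3 → 12998

N ≈ 12,998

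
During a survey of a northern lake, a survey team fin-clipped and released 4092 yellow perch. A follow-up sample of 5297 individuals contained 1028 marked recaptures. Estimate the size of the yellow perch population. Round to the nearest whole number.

N ≈ 21,085

If marked individuals mix randomly, R/C ≈ M/N, giving N ≈ M·C/R.
N = (4092 × 5297) / 1028 = 21675324 / 1028 ≈ 21084.9 → 21085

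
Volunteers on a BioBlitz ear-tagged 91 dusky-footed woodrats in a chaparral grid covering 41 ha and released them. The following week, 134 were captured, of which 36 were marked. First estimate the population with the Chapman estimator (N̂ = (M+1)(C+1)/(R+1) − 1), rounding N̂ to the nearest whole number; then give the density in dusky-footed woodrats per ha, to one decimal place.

density ≈ 8.2 dusky-footed woodrats per ha

N̂ = 92·135/37 − 1 = 12420/37 − 1 ≈ 334.7 → 335
Density = N̂ / area = 335 / 41 ≈ 8.17 → 8.2 per ha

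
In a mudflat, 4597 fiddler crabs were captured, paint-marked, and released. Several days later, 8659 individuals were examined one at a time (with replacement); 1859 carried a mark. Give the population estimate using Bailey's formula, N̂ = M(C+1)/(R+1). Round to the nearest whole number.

N ≈ 21,403

N̂ = 4597·(8659+1)/(1859+1) = 4597·8660/1860 = 39810020/1860 ≈ 21403.2 → 21403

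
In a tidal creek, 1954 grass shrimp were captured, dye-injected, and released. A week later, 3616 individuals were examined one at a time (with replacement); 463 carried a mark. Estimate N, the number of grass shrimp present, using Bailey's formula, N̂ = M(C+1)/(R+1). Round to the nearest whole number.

N ≈ 15,232

N̂ = 1954·(3616+1)/(463+1) = 1954·3617/464 = 7067618/464 ≈ 15231.9 → 15232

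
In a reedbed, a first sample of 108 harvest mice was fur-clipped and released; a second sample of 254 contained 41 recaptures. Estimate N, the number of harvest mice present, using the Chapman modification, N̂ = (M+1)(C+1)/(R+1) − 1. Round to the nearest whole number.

N̂ = (108+1)(254+1)/(41+1) − 1 = 109·255/42 − 1
= 27795/42 − 1 ≈ 661.8 − 1 ≈ 660.8 → 661

N ≈ 661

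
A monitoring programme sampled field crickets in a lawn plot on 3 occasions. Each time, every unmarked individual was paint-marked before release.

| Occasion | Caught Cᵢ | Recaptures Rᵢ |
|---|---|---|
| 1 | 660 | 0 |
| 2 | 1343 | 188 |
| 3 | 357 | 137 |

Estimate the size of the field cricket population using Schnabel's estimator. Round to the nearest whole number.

Marked at large before each occasion: Mᵢ = Σⱼ<ᵢ (Cⱼ − Rⱼ) → M1=0, M2=660, M3=1815
Σ MᵢCᵢ = 0·660 + 660·1343 + 1815·357 = 0 + 886380 + 647955 = 1534335
Σ Rᵢ = 0 + 188 + 137 = 325
N̂ = 1534335 / 325 ≈ 4721.0 → 4721

N ≈ 4721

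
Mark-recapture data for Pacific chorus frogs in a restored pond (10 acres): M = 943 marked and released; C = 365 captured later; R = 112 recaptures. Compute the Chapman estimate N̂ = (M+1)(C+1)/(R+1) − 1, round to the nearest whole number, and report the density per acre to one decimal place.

N̂ = 944·366/113 − 1 = 345504/113 − 1 ≈ 3056.6 → 3057
Density = N̂ / area = 3057 / 10 ≈ 305.70 → 305.7 per acre

density ≈ 305.7 Pacific chorus frogs per acre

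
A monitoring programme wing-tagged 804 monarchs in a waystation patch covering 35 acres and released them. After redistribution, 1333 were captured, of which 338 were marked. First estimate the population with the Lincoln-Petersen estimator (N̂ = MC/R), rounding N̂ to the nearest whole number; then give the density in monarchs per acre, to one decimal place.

density ≈ 90.6 monarchs per acre

N̂ = 804·1333/338 = 1071732/338 ≈ 3170.8 → 3171
Density = N̂ / area = 3171 / 35 ≈ 90.60 → 90.6 per acre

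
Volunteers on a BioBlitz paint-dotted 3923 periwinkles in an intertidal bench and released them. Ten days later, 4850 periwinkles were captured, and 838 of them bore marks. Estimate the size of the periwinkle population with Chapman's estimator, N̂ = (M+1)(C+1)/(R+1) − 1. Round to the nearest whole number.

N̂ = (3923+1)(4850+1)/(838+1) − 1 = 3924·4851/839 − 1
= 19035324/839 − 1 ≈ 22688.1 − 1 ≈ 22687.1 → 22687

N ≈ 22,687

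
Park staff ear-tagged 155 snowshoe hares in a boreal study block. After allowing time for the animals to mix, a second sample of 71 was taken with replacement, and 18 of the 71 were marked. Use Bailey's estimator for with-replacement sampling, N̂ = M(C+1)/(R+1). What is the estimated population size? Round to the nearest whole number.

N ≈ 587

N̂ = 155·(71+1)/(18+1) = 155·72/19 = 11160/19 ≈ 587.4 → 587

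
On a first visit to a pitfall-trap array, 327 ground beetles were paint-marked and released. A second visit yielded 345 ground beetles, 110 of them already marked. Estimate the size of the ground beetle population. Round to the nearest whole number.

N ≈ 1026

If marked individuals mix randomly, R/C ≈ M/N, giving N ≈ M·C/R.
N = (327 × 345) / 110 = 112815 / 110 ≈ 1025.6 → 1026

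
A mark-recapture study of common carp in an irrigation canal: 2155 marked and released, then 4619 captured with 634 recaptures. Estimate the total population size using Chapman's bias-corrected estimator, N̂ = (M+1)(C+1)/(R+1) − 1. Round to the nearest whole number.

N ≈ 15,685

N̂ = (2155+1)(4619+1)/(634+1) − 1 = 2156·4620/635 − 1
= 9960720/635 − 1 ≈ 15686.2 − 1 ≈ 15685.2 → 15685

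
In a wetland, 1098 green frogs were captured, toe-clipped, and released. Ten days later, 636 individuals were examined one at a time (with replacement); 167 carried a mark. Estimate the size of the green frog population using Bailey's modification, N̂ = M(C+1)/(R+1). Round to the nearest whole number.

N̂ = 1098·(636+1)/(167+1) = 1098·637/168 = 699426/168 ≈ 4163.2 → 4163

N ≈ 4163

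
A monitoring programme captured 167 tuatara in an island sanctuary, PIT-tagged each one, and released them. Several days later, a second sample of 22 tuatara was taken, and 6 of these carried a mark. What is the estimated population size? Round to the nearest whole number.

N ≈ 612

If marked individuals mix randomly, R/C ≈ M/N, giving N ≈ M·C/R.
N = (167 × 22) / 6 = 3674 / 6 ≈ 612.3 → 612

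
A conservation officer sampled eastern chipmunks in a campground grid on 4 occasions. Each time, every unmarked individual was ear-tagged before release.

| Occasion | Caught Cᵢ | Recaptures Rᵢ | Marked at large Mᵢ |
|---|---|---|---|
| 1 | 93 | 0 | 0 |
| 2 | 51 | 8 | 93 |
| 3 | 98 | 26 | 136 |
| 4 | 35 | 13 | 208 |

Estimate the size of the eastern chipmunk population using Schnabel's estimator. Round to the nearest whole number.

Σ MᵢCᵢ = 0·93 + 93·51 + 136·98 + 208·35 = 0 + 4743 + 13328 + 7280 = 25351
Σ Rᵢ = 0 + 8 + 26 + 13 = 47
N̂ = 25351 / 47 ≈ 539.4 → 539

N ≈ 539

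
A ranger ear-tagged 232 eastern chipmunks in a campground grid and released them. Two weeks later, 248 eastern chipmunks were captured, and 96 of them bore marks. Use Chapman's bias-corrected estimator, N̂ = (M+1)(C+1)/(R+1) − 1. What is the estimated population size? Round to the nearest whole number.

N̂ = (232+1)(248+1)/(96+1) − 1 = 233·249/97 − 1
= 58017/97 − 1 ≈ 598.1 − 1 ≈ 597.1 → 597

N ≈ 597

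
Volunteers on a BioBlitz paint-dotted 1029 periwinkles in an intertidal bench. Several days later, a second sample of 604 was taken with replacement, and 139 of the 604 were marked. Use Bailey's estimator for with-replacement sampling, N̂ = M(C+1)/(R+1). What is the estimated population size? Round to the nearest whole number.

N ≈ 4447

N̂ = 1029·(604+1)/(139+1) = 1029·605/140 = 622545/140 ≈ 4446.8 → 4447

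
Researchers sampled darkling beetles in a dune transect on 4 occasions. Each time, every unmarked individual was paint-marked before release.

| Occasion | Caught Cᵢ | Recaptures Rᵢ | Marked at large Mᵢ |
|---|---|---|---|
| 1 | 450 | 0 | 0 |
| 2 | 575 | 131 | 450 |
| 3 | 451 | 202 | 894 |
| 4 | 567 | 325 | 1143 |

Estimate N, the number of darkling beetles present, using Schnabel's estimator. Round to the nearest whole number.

Σ MᵢCᵢ = 0·450 + 450·575 + 894·451 + 1143·567 = 0 + 258750 + 403194 + 648081 = 1310025
Σ Rᵢ = 0 + 131 + 202 + 325 = 658
N̂ = 1310025 / 658 ≈ 1990.9 → 1991

N ≈ 1991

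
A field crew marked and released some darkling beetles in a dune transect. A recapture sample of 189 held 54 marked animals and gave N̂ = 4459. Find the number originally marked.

From N = M·C/R: M = N·R / C = 4459·54 / 189 = 240786 / 189 = 1274.

M = 1274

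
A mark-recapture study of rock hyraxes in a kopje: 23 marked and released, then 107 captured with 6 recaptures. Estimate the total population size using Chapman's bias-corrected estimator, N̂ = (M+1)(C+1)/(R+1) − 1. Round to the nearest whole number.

N̂ = (23+1)(107+1)/(6+1) − 1 = 24·108/7 − 1
= 2592/7 − 1 ≈ 370.3 − 1 ≈ 369.3 → 369

N ≈ 369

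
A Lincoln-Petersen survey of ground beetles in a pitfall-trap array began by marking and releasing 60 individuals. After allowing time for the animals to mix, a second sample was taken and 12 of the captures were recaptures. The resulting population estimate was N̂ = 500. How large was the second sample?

C = 100

From N = M·C/R: C = N·R / M = 500·12 / 60 = 6000 / 60 = 100.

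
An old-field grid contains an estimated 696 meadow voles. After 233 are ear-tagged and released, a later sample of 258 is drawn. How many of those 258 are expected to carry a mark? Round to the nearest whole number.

expected recaptures ≈ 86

The marked fraction of the population is 233/696, so in a sample of 258 expect C·(M/N) marked.
E[R] = 233 × 258 / 696 = 60114 / 696 ≈ 86.4 → 86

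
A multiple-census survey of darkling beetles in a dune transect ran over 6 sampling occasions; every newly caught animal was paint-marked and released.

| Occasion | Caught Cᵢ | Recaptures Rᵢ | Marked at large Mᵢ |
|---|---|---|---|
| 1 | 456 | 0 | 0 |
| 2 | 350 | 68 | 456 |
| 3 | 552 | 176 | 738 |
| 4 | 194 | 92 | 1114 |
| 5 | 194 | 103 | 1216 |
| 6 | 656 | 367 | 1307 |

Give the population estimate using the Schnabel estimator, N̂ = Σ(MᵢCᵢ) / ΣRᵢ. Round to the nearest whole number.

N ≈ 2328

Σ MᵢCᵢ = 0·456 + 456·350 + 738·552 + 1114·194 + 1216·194 + 1307·656 = 0 + 159600 + 407376 + 216116 + 235904 + 857392 = 1876388
Σ Rᵢ = 0 + 68 + 176 + 92 + 103 + 367 = 806
N̂ = 1876388 / 806 ≈ 2328.0 → 2328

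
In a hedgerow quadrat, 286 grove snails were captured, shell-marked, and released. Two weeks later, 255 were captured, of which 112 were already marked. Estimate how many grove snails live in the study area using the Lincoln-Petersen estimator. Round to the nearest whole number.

If marked individuals mix randomly, R/C ≈ M/N, giving N ≈ M·C/R.
N = (286 × 255) / 112 = 72930 / 112 ≈ 651.2 → 651

N ≈ 651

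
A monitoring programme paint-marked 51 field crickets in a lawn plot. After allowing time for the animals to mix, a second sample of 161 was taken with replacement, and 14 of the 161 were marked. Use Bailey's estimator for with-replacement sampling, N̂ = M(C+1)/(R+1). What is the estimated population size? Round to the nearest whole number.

N ≈ 551

N̂ = 51·(161+1)/(14+1) = 51·162/15 = 8262/15 ≈ 550.8 → 551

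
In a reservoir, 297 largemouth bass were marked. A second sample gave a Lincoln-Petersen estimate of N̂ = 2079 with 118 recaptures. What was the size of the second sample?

From N = M·C/R: C = N·R / M = 2079·118 / 297 = 245322 / 297 = 826.

C = 826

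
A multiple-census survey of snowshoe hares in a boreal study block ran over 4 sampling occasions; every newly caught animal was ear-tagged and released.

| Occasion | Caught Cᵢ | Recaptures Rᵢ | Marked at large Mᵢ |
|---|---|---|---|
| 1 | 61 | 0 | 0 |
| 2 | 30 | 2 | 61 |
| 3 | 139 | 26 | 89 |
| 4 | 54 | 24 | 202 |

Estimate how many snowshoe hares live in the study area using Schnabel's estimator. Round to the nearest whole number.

Σ MᵢCᵢ = 0·61 + 61·30 + 89·139 + 202·54 = 0 + 1830 + 12371 + 10908 = 25109
Σ Rᵢ = 0 + 2 + 26 + 24 = 52
N̂ = 25109 / 52 ≈ 482.9 → 483

N ≈ 483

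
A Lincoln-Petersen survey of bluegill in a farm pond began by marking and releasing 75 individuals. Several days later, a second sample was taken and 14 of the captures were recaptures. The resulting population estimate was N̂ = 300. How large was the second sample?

C = 56

From N = M·C/R: C = N·R / M = 300·14 / 75 = 4200 / 75 = 56.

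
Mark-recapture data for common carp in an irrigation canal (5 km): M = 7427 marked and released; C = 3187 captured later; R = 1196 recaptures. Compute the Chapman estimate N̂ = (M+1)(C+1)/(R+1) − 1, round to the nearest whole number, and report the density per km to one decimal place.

density ≈ 3956.4 common carp per km

N̂ = 7428·3188/1197 − 1 = 23680464/1197 − 1 ≈ 19782.2 → 19782
Density = N̂ / area = 19782 / 5 ≈ 3956.40 → 3956.4 per km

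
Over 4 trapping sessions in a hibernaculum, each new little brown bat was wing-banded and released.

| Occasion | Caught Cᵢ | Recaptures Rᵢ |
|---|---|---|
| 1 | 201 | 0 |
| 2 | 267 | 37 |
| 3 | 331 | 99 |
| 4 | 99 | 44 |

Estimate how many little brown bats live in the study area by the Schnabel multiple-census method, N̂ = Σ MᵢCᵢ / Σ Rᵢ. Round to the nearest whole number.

N ≈ 1455

Marked at large before each occasion: Mᵢ = Σⱼ<ᵢ (Cⱼ − Rⱼ) → M1=0, M2=201, M3=431, M4=663
Σ MᵢCᵢ = 0·201 + 201·267 + 431·331 + 663·99 = 0 + 53667 + 142661 + 65637 = 261965
Σ Rᵢ = 0 + 37 + 99 + 44 = 180
N̂ = 261965 / 180 ≈ 1455.4 → 1455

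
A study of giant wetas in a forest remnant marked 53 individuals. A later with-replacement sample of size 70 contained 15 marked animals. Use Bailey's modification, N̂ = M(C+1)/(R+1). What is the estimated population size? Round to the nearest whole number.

N̂ = 53·(70+1)/(15+1) = 53·71/16 = 3763/16 ≈ 235.2 → 235

N ≈ 235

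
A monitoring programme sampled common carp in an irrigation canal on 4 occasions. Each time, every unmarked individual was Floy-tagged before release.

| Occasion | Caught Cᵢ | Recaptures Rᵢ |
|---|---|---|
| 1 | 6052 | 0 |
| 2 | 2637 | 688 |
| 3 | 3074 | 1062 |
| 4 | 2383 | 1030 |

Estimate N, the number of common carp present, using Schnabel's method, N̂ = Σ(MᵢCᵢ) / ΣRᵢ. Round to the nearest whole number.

Marked at large before each occasion: Mᵢ = Σⱼ<ᵢ (Cⱼ − Rⱼ) → M1=0, M2=6052, M3=8001, M4=10013
Σ MᵢCᵢ = 0·6052 + 6052·2637 + 8001·3074 + 10013·2383 = 0 + 15959124 + 24595074 + 23860979 = 64415177
Σ Rᵢ = 0 + 688 + 1062 + 1030 = 2780
N̂ = 64415177 / 2780 ≈ 23170.9 → 23171

N ≈ 23,171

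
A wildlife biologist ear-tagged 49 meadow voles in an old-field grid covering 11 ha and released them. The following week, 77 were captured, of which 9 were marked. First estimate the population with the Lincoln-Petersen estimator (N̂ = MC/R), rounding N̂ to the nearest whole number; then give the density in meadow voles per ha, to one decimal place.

density ≈ 38.1 meadow voles per ha

N̂ = 49·77/9 = 3773/9 ≈ 419.2 → 419
Density = N̂ / area = 419 / 11 ≈ 38.09 → 38.1 per ha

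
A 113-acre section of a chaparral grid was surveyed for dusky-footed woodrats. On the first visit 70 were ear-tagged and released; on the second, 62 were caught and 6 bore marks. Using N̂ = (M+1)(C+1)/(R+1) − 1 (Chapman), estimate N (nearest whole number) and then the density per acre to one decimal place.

N̂ = 71·63/7 − 1 = 4473/7 − 1 = 638
Density = N̂ / area = 638 / 113 ≈ 5.646 → 5.6 per acre

density ≈ 5.6 dusky-footed woodrats per acre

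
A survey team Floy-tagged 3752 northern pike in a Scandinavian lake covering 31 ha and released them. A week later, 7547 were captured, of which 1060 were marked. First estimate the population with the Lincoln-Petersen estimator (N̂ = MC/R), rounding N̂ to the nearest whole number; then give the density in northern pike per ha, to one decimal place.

N̂ = 3752·7547/1060 = 28316344/1060 ≈ 26713.5 → 26714
Density = N̂ / area = 26714 / 31 ≈ 861.74 → 861.7 per ha

density ≈ 861.7 northern pike per ha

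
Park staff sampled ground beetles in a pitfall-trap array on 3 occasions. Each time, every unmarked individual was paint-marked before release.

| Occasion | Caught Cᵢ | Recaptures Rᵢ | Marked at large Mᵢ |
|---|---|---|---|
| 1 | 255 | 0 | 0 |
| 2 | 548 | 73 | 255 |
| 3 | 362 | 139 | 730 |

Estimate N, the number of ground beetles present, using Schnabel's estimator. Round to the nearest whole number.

N ≈ 1906

Σ MᵢCᵢ = 0·255 + 255·548 + 730·362 = 0 + 139740 + 264260 = 404000
Σ Rᵢ = 0 + 73 + 139 = 212
N̂ = 404000 / 212 ≈ 1905.7 → 1906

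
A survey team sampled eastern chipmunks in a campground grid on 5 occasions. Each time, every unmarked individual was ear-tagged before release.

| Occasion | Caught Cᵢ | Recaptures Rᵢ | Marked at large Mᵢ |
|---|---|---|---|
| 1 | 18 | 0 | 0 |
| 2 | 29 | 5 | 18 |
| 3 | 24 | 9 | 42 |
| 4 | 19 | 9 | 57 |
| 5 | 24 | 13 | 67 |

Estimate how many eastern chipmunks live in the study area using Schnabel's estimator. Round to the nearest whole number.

Σ MᵢCᵢ = 0·18 + 18·29 + 42·24 + 57·19 + 67·24 = 0 + 522 + 1008 + 1083 + 1608 = 4221
Σ Rᵢ = 0 + 5 + 9 + 9 + 13 = 36
N̂ = 4221 / 36 ≈ 117.2 → 117

N ≈ 117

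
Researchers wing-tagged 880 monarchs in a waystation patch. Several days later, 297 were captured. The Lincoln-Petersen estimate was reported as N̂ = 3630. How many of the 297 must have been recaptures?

R = 72

From N = M·C/R: R = M·C / N = 880·297 / 3630 = 261360 / 3630 = 72.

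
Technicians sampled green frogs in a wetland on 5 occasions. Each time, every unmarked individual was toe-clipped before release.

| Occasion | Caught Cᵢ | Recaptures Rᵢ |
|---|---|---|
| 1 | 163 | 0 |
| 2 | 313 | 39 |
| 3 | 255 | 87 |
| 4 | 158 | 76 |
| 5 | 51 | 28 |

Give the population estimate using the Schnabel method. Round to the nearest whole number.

N ≈ 1274

Marked at large before each occasion: Mᵢ = Σⱼ<ᵢ (Cⱼ − Rⱼ) → M1=0, M2=163, M3=437, M4=605, M5=687
Σ MᵢCᵢ = 0·163 + 163·313 + 437·255 + 605·158 + 687·51 = 0 + 51019 + 111435 + 95590 + 35037 = 293081
Σ Rᵢ = 0 + 39 + 87 + 76 + 28 = 230
N̂ = 293081 / 230 ≈ 1274.3 → 1274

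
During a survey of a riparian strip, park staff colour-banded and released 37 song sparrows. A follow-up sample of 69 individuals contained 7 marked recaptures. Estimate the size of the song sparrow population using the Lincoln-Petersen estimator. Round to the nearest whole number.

N = (37 × 69) / 7 = 2553 / 7 ≈ 364.7 → 365

N ≈ 365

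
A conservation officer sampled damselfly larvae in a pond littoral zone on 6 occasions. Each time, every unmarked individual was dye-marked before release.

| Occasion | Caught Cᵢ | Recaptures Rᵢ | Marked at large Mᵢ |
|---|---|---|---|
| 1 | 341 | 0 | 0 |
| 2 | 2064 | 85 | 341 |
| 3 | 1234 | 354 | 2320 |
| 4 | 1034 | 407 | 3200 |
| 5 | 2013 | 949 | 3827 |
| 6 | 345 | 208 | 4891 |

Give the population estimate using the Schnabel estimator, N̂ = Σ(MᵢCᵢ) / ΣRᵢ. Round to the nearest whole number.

N ≈ 8121

Σ MᵢCᵢ = 0·341 + 341·2064 + 2320·1234 + 3200·1034 + 3827·2013 + 4891·345 = 0 + 703824 + 2862880 + 3308800 + 7703751 + 1687395 = 16266650
Σ Rᵢ = 0 + 85 + 354 + 407 + 949 + 208 = 2003
N̂ = 16266650 / 2003 ≈ 8121.1 → 8121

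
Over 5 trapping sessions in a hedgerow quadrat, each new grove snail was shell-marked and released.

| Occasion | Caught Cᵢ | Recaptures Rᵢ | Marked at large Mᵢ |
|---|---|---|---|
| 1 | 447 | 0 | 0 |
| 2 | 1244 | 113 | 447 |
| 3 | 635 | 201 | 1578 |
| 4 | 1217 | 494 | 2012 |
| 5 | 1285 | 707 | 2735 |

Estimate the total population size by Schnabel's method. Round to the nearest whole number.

N ≈ 4964

Σ MᵢCᵢ = 0·447 + 447·1244 + 1578·635 + 2012·1217 + 2735·1285 = 0 + 556068 + 1002030 + 2448604 + 3514475 = 7521177
Σ Rᵢ = 0 + 113 + 201 + 494 + 707 = 1515
N̂ = 7521177 / 1515 ≈ 4964.47 → 4964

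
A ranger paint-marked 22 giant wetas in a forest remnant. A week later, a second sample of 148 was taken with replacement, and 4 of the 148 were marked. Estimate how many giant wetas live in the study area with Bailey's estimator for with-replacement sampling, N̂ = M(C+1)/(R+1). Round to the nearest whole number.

N ≈ 656

N̂ = 22·(148+1)/(4+1) = 22·149/5 = 3278/5 ≈ 655.6 → 656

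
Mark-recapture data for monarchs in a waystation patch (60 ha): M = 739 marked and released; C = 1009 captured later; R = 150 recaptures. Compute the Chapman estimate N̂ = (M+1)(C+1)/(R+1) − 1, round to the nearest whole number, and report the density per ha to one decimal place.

density ≈ 82.5 monarchs per ha

N̂ = 740·1010/151 − 1 = 747400/151 − 1 ≈ 4948.7 → 4949
Density = N̂ / area = 4949 / 60 ≈ 82.48 → 82.5 per ha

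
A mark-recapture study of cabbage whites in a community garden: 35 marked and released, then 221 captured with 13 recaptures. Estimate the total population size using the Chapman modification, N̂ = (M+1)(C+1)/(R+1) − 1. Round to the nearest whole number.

N ≈ 570

N̂ = (35+1)(221+1)/(13+1) − 1 = 36·222/14 − 1
= 7992/14 − 1 ≈ 570.9 − 1 ≈ 569.9 → 570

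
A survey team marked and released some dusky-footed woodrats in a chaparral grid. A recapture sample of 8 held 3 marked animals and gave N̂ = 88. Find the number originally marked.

M = 33

From N = M·C/R: M = N·R / C = 88·3 / 8 = 264 / 8 = 33.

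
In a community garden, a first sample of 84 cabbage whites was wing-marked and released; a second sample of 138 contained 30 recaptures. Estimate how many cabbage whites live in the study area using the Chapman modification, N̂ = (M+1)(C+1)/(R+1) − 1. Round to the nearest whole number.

N ≈ 380

N̂ = (84+1)(138+1)/(30+1) − 1 = 85·139/31 − 1
= 11815/31 − 1 ≈ 381.1 − 1 ≈ 380.1 → 380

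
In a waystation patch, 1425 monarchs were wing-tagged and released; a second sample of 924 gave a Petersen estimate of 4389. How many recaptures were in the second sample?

R = 300

From N = M·C/R: R = M·C / N = 1425·924 / 4389 = 1316700 / 4389 = 300.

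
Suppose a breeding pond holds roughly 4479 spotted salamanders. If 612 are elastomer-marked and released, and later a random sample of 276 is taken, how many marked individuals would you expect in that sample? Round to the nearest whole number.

expected recaptures ≈ 38

The marked fraction of the population is 612/4479, so in a sample of 276 expect C·(M/N) marked.
E[R] = 612 × 276 / 4479 = 168912 / 4479 ≈ 37.7 → 38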